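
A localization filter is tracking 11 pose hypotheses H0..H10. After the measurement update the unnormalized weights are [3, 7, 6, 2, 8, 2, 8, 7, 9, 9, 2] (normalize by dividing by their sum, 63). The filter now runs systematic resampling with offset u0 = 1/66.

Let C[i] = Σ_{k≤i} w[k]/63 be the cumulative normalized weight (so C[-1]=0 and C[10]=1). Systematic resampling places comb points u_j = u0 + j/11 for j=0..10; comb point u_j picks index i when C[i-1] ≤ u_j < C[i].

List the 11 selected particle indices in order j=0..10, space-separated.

0 1 2 4 4 6 6 7 8 9 9

C = [1/21, 10/63, 16/63, 2/7, 26/63, 4/9, 4/7, 43/63, 52/63, 61/63, 1]
j=0: u_0=1/66 ∈ [0, 1/21) → index 0
j=1: u_1=7/66 ∈ [1/21, 10/63) → index 1
j=2: u_2=13/66 ∈ [10/63, 16/63) → index 2
j=3: u_3=19/66 ∈ [2/7, 26/63) → index 4
j=4: u_4=25/66 ∈ [2/7, 26/63) → index 4
j=5: u_5=31/66 ∈ [4/9, 4/7) → index 6
j=6: u_6=37/66 ∈ [4/9, 4/7) → index 6
j=7: u_7=43/66 ∈ [4/7, 43/63) → index 7
j=8: u_8=49/66 ∈ [43/63, 52/63) → index 8
j=9: u_9=5/6 ∈ [52/63, 61/63) → index 9
j=10: u_10=61/66 ∈ [52/63, 61/63) → index 9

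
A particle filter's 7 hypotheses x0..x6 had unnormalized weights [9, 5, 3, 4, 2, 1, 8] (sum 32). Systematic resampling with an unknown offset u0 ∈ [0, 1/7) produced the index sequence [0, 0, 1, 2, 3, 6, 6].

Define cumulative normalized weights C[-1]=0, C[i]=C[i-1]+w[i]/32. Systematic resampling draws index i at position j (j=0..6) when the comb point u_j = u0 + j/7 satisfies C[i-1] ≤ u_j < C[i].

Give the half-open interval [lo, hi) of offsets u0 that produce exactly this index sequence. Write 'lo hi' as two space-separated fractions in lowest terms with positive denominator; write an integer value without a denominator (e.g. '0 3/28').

1/28 19/224

C = [9/32, 7/16, 17/32, 21/32, 23/32, 3/4, 1]
j=0 picked index 0: u0 ∈ [0, 9/32)
j=1 picked index 0: u0 ∈ [-1/7, 31/224)
j=2 picked index 1: u0 ∈ [-1/224, 17/112)
j=3 picked index 2: u0 ∈ [1/112, 23/224)
j=4 picked index 3: u0 ∈ [-9/224, 19/224)
j=5 picked index 6: u0 ∈ [1/28, 2/7)
j=6 picked index 6: u0 ∈ [-3/28, 1/7)
intersection: [1/28, 19/224)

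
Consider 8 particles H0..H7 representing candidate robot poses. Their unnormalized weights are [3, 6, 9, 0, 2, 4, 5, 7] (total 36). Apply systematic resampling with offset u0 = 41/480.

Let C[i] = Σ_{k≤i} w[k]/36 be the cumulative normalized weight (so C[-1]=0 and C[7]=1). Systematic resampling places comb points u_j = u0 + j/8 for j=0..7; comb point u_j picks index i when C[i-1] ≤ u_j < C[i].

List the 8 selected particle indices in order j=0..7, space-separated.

C = [1/12, 1/4, 1/2, 1/2, 5/9, 2/3, 29/36, 1]
j=0: u_0=41/480 ∈ [1/12, 1/4) → index 1
j=1: u_1=101/480 ∈ [1/12, 1/4) → index 1
j=2: u_2=161/480 ∈ [1/4, 1/2) → index 2
j=3: u_3=221/480 ∈ [1/4, 1/2) → index 2
j=4: u_4=281/480 ∈ [5/9, 2/3) → index 5
j=5: u_5=341/480 ∈ [2/3, 29/36) → index 6
j=6: u_6=401/480 ∈ [29/36, 1) → index 7
j=7: u_7=461/480 ∈ [29/36, 1) → index 7

1 1 2 2 5 6 7 7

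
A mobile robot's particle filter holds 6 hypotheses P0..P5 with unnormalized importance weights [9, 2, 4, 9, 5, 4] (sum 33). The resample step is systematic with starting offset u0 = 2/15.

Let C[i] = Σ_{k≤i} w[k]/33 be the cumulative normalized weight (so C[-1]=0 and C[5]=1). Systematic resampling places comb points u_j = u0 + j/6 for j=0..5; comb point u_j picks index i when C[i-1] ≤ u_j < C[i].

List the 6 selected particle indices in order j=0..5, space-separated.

C = [3/11, 1/3, 5/11, 8/11, 29/33, 1]
j=0: u_0=2/15 ∈ [0, 3/11) → index 0
j=1: u_1=3/10 ∈ [3/11, 1/3) → index 1
j=2: u_2=7/15 ∈ [5/11, 8/11) → index 3
j=3: u_3=19/30 ∈ [5/11, 8/11) → index 3
j=4: u_4=4/5 ∈ [8/11, 29/33) → index 4
j=5: u_5=29/30 ∈ [29/33, 1) → index 5

0 1 3 3 4 5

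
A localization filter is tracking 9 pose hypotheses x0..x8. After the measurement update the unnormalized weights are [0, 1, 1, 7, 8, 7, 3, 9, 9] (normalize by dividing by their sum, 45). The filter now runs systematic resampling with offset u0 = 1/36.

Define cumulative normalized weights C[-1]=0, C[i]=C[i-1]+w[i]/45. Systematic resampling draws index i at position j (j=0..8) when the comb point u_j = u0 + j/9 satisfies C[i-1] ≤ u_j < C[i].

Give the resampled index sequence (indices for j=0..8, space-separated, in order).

2 3 4 4 5 6 7 8 8

C = [0, 1/45, 2/45, 1/5, 17/45, 8/15, 3/5, 4/5, 1]
j=0: u_0=1/36 ∈ [1/45, 2/45) → index 2
j=1: u_1=5/36 ∈ [2/45, 1/5) → index 3
j=2: u_2=1/4 ∈ [1/5, 17/45) → index 4
j=3: u_3=13/36 ∈ [1/5, 17/45) → index 4
j=4: u_4=17/36 ∈ [17/45, 8/15) → index 5
j=5: u_5=7/12 ∈ [8/15, 3/5) → index 6
j=6: u_6=25/36 ∈ [3/5, 4/5) → index 7
j=7: u_7=29/36 ∈ [4/5, 1) → index 8
j=8: u_8=11/12 ∈ [4/5, 1) → index 8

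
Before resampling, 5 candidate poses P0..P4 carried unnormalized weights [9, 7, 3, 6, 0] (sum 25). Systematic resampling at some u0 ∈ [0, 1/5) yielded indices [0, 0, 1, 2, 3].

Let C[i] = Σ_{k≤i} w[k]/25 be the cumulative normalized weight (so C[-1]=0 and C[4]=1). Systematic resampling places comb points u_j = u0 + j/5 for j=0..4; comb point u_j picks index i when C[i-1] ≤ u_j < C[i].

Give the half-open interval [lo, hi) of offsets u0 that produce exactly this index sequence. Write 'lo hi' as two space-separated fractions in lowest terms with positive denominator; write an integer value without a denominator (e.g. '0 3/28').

1/25 4/25

C = [9/25, 16/25, 19/25, 1, 1]
j=0 picked index 0: u0 ∈ [0, 9/25)
j=1 picked index 0: u0 ∈ [-1/5, 4/25)
j=2 picked index 1: u0 ∈ [-1/25, 6/25)
j=3 picked index 2: u0 ∈ [1/25, 4/25)
j=4 picked index 3: u0 ∈ [-1/25, 1/5)
intersection: [1/25, 4/25)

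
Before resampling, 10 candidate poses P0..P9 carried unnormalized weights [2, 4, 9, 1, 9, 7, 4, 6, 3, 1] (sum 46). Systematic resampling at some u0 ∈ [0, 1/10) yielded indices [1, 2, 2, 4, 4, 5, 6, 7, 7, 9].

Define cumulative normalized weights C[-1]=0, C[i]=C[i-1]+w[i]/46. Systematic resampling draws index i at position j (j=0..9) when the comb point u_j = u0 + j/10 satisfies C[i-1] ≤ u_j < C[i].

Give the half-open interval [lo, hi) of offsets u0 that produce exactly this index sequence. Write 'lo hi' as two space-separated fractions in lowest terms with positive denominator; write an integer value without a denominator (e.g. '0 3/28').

11/115 1/10

C = [1/23, 3/23, 15/46, 8/23, 25/46, 16/23, 18/23, 21/23, 45/46, 1]
j=0 picked index 1: u0 ∈ [1/23, 3/23)
j=1 picked index 2: u0 ∈ [7/230, 26/115)
j=2 picked index 2: u0 ∈ [-8/115, 29/230)
j=3 picked index 4: u0 ∈ [11/230, 28/115)
j=4 picked index 4: u0 ∈ [-6/115, 33/230)
j=5 picked index 5: u0 ∈ [1/23, 9/46)
j=6 picked index 6: u0 ∈ [11/115, 21/115)
j=7 picked index 7: u0 ∈ [19/230, 49/230)
j=8 picked index 7: u0 ∈ [-2/115, 13/115)
j=9 picked index 9: u0 ∈ [9/115, 1/10)
intersection: [11/115, 1/10)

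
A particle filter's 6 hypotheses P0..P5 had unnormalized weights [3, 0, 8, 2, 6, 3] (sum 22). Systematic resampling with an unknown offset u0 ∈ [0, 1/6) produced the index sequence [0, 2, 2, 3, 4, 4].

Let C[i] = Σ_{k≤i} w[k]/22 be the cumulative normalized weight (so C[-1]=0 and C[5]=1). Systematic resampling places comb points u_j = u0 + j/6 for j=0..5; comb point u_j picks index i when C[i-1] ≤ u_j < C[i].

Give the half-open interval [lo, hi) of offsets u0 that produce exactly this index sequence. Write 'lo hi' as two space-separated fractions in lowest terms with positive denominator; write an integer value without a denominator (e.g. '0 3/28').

0 1/33

C = [3/22, 3/22, 1/2, 13/22, 19/22, 1]
j=0 picked index 0: u0 ∈ [0, 3/22)
j=1 picked index 2: u0 ∈ [-1/33, 1/3)
j=2 picked index 2: u0 ∈ [-13/66, 1/6)
j=3 picked index 3: u0 ∈ [0, 1/11)
j=4 picked index 4: u0 ∈ [-5/66, 13/66)
j=5 picked index 4: u0 ∈ [-8/33, 1/33)
intersection: [0, 1/33)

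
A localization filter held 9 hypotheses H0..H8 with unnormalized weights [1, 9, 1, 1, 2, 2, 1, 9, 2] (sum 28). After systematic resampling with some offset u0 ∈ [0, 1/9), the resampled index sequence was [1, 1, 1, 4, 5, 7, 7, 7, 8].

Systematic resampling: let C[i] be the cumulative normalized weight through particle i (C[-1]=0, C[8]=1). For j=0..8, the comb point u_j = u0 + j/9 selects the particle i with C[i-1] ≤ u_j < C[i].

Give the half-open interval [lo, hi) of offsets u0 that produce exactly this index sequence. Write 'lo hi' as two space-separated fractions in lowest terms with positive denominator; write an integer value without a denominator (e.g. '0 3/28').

2/21 1/9

C = [1/28, 5/14, 11/28, 3/7, 1/2, 4/7, 17/28, 13/14, 1]
j=0 picked index 1: u0 ∈ [1/28, 5/14)
j=1 picked index 1: u0 ∈ [-19/252, 31/126)
j=2 picked index 1: u0 ∈ [-47/252, 17/126)
j=3 picked index 4: u0 ∈ [2/21, 1/6)
j=4 picked index 5: u0 ∈ [1/18, 8/63)
j=5 picked index 7: u0 ∈ [13/252, 47/126)
j=6 picked index 7: u0 ∈ [-5/84, 11/42)
j=7 picked index 7: u0 ∈ [-43/252, 19/126)
j=8 picked index 8: u0 ∈ [5/126, 1/9)
intersection: [2/21, 1/9)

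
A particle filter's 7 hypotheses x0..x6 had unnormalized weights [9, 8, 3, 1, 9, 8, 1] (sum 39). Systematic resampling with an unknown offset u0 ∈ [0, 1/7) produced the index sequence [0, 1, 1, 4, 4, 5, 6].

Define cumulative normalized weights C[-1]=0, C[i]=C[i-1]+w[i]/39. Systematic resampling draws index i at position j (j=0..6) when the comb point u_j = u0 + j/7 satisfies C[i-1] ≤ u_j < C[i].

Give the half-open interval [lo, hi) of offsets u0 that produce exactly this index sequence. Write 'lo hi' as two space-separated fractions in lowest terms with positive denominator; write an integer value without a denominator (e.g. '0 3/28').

32/273 1/7

C = [3/13, 17/39, 20/39, 7/13, 10/13, 38/39, 1]
j=0 picked index 0: u0 ∈ [0, 3/13)
j=1 picked index 1: u0 ∈ [8/91, 80/273)
j=2 picked index 1: u0 ∈ [-5/91, 41/273)
j=3 picked index 4: u0 ∈ [10/91, 31/91)
j=4 picked index 4: u0 ∈ [-3/91, 18/91)
j=5 picked index 5: u0 ∈ [5/91, 71/273)
j=6 picked index 6: u0 ∈ [32/273, 1/7)
intersection: [32/273, 1/7)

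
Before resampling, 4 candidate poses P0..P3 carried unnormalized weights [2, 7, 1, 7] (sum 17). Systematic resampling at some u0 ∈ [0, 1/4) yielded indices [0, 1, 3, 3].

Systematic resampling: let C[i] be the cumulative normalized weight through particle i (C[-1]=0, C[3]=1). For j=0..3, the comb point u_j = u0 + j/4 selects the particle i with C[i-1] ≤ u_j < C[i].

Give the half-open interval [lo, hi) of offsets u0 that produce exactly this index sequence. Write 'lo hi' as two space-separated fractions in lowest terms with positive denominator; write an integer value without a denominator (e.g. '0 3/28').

C = [2/17, 9/17, 10/17, 1]
j=0 picked index 0: u0 ∈ [0, 2/17)
j=1 picked index 1: u0 ∈ [-9/68, 19/68)
j=2 picked index 3: u0 ∈ [3/34, 1/2)
j=3 picked index 3: u0 ∈ [-11/68, 1/4)
intersection: [3/34, 2/17)

3/34 2/17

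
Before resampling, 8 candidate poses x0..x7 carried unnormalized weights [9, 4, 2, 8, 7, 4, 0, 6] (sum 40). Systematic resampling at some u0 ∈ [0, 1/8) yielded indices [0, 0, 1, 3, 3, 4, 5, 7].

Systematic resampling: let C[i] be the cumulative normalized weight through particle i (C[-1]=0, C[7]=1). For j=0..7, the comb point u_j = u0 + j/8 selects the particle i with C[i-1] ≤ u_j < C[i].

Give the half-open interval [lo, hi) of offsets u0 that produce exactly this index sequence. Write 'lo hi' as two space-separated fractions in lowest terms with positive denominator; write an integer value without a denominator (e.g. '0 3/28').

0 3/40

C = [9/40, 13/40, 3/8, 23/40, 3/4, 17/20, 17/20, 1]
j=0 picked index 0: u0 ∈ [0, 9/40)
j=1 picked index 0: u0 ∈ [-1/8, 1/10)
j=2 picked index 1: u0 ∈ [-1/40, 3/40)
j=3 picked index 3: u0 ∈ [0, 1/5)
j=4 picked index 3: u0 ∈ [-1/8, 3/40)
j=5 picked index 4: u0 ∈ [-1/20, 1/8)
j=6 picked index 5: u0 ∈ [0, 1/10)
j=7 picked index 7: u0 ∈ [-1/40, 1/8)
intersection: [0, 3/40)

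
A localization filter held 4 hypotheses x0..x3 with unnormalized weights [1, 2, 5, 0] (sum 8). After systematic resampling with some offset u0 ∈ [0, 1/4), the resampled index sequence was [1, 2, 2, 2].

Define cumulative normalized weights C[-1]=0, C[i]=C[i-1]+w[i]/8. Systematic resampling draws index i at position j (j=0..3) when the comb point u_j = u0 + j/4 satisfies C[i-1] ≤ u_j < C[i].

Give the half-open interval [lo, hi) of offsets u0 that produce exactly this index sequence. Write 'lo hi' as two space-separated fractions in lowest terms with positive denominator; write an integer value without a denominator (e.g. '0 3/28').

C = [1/8, 3/8, 1, 1]
j=0 picked index 1: u0 ∈ [1/8, 3/8)
j=1 picked index 2: u0 ∈ [1/8, 3/4)
j=2 picked index 2: u0 ∈ [-1/8, 1/2)
j=3 picked index 2: u0 ∈ [-3/8, 1/4)
intersection: [1/8, 1/4)

1/8 1/4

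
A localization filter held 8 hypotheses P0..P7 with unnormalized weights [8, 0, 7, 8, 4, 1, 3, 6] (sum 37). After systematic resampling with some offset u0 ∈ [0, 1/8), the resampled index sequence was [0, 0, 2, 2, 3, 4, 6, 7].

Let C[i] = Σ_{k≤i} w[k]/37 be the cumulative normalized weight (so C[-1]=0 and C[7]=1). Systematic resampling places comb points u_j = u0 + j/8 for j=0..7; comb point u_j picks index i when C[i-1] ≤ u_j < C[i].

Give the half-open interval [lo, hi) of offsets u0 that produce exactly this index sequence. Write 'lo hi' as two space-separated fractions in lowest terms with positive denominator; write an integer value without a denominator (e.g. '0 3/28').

1/148 9/296

C = [8/37, 8/37, 15/37, 23/37, 27/37, 28/37, 31/37, 1]
j=0 picked index 0: u0 ∈ [0, 8/37)
j=1 picked index 0: u0 ∈ [-1/8, 27/296)
j=2 picked index 2: u0 ∈ [-5/148, 23/148)
j=3 picked index 2: u0 ∈ [-47/296, 9/296)
j=4 picked index 3: u0 ∈ [-7/74, 9/74)
j=5 picked index 4: u0 ∈ [-1/296, 31/296)
j=6 picked index 6: u0 ∈ [1/148, 13/148)
j=7 picked index 7: u0 ∈ [-11/296, 1/8)
intersection: [1/148, 9/296)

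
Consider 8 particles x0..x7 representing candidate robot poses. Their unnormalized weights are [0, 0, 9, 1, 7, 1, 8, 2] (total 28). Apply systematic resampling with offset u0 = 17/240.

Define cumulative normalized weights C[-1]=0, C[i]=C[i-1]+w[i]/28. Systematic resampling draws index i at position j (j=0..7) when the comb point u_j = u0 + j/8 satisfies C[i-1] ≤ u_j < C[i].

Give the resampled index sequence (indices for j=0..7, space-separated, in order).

C = [0, 0, 9/28, 5/14, 17/28, 9/14, 13/14, 1]
j=0: u_0=17/240 ∈ [0, 9/28) → index 2
j=1: u_1=47/240 ∈ [0, 9/28) → index 2
j=2: u_2=77/240 ∈ [0, 9/28) → index 2
j=3: u_3=107/240 ∈ [5/14, 17/28) → index 4
j=4: u_4=137/240 ∈ [5/14, 17/28) → index 4
j=5: u_5=167/240 ∈ [9/14, 13/14) → index 6
j=6: u_6=197/240 ∈ [9/14, 13/14) → index 6
j=7: u_7=227/240 ∈ [13/14, 1) → index 7

2 2 2 4 4 6 6 7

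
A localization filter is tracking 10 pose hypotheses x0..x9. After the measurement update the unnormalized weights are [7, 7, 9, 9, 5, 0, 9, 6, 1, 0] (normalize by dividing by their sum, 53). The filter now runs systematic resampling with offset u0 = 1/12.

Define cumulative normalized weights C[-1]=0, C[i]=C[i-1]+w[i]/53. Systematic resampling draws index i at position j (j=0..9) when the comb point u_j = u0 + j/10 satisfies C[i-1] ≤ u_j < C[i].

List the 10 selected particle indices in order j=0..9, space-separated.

C = [7/53, 14/53, 23/53, 32/53, 37/53, 37/53, 46/53, 52/53, 1, 1]
j=0: u_0=1/12 ∈ [0, 7/53) → index 0
j=1: u_1=11/60 ∈ [7/53, 14/53) → index 1
j=2: u_2=17/60 ∈ [14/53, 23/53) → index 2
j=3: u_3=23/60 ∈ [14/53, 23/53) → index 2
j=4: u_4=29/60 ∈ [23/53, 32/53) → index 3
j=5: u_5=7/12 ∈ [23/53, 32/53) → index 3
j=6: u_6=41/60 ∈ [32/53, 37/53) → index 4
j=7: u_7=47/60 ∈ [37/53, 46/53) → index 6
j=8: u_8=53/60 ∈ [46/53, 52/53) → index 7
j=9: u_9=59/60 ∈ [52/53, 1) → index 8

0 1 2 2 3 3 4 6 7 8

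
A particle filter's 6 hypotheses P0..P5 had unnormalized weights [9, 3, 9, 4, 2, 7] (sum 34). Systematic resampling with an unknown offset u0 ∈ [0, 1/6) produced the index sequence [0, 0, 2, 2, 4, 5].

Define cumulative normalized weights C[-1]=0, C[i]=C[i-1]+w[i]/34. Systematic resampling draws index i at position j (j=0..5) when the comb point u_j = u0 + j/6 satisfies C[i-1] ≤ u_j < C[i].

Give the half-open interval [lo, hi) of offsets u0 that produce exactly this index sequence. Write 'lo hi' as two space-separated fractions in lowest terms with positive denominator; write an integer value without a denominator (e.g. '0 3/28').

7/102 5/51

C = [9/34, 6/17, 21/34, 25/34, 27/34, 1]
j=0 picked index 0: u0 ∈ [0, 9/34)
j=1 picked index 0: u0 ∈ [-1/6, 5/51)
j=2 picked index 2: u0 ∈ [1/51, 29/102)
j=3 picked index 2: u0 ∈ [-5/34, 2/17)
j=4 picked index 4: u0 ∈ [7/102, 13/102)
j=5 picked index 5: u0 ∈ [-2/51, 1/6)
intersection: [7/102, 5/51)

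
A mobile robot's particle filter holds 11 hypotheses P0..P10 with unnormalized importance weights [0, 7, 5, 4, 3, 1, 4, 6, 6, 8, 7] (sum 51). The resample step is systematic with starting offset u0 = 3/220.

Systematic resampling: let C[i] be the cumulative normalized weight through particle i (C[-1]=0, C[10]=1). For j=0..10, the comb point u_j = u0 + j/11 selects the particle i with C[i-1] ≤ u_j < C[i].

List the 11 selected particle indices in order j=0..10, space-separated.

C = [0, 7/51, 4/17, 16/51, 19/51, 20/51, 8/17, 10/17, 12/17, 44/51, 1]
j=0: u_0=3/220 ∈ [0, 7/51) → index 1
j=1: u_1=23/220 ∈ [0, 7/51) → index 1
j=2: u_2=43/220 ∈ [7/51, 4/17) → index 2
j=3: u_3=63/220 ∈ [4/17, 16/51) → index 3
j=4: u_4=83/220 ∈ [19/51, 20/51) → index 5
j=5: u_5=103/220 ∈ [20/51, 8/17) → index 6
j=6: u_6=123/220 ∈ [8/17, 10/17) → index 7
j=7: u_7=13/20 ∈ [10/17, 12/17) → index 8
j=8: u_8=163/220 ∈ [12/17, 44/51) → index 9
j=9: u_9=183/220 ∈ [12/17, 44/51) → index 9
j=10: u_10=203/220 ∈ [44/51, 1) → index 10

1 1 2 3 5 6 7 8 9 9 10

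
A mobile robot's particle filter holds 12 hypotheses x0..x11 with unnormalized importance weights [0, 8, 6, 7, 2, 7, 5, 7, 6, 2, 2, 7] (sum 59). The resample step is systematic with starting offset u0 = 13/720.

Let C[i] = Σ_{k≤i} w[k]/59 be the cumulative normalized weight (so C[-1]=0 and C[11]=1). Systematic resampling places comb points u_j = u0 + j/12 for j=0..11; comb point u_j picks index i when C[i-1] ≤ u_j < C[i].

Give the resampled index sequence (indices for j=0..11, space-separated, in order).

C = [0, 8/59, 14/59, 21/59, 23/59, 30/59, 35/59, 42/59, 48/59, 50/59, 52/59, 1]
j=0: u_0=13/720 ∈ [0, 8/59) → index 1
j=1: u_1=73/720 ∈ [0, 8/59) → index 1
j=2: u_2=133/720 ∈ [8/59, 14/59) → index 2
j=3: u_3=193/720 ∈ [14/59, 21/59) → index 3
j=4: u_4=253/720 ∈ [14/59, 21/59) → index 3
j=5: u_5=313/720 ∈ [23/59, 30/59) → index 5
j=6: u_6=373/720 ∈ [30/59, 35/59) → index 6
j=7: u_7=433/720 ∈ [35/59, 42/59) → index 7
j=8: u_8=493/720 ∈ [35/59, 42/59) → index 7
j=9: u_9=553/720 ∈ [42/59, 48/59) → index 8
j=10: u_10=613/720 ∈ [50/59, 52/59) → index 10
j=11: u_11=673/720 ∈ [52/59, 1) → index 11

1 1 2 3 3 5 6 7 7 8 10 11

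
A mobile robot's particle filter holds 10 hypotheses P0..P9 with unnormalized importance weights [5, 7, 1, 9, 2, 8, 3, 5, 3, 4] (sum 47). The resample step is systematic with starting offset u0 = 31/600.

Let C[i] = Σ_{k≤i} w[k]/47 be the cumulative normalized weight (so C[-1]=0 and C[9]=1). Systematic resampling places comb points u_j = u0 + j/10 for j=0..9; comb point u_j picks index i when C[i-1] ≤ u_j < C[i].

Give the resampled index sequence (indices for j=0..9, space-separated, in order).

C = [5/47, 12/47, 13/47, 22/47, 24/47, 32/47, 35/47, 40/47, 43/47, 1]
j=0: u_0=31/600 ∈ [0, 5/47) → index 0
j=1: u_1=91/600 ∈ [5/47, 12/47) → index 1
j=2: u_2=151/600 ∈ [5/47, 12/47) → index 1
j=3: u_3=211/600 ∈ [13/47, 22/47) → index 3
j=4: u_4=271/600 ∈ [13/47, 22/47) → index 3
j=5: u_5=331/600 ∈ [24/47, 32/47) → index 5
j=6: u_6=391/600 ∈ [24/47, 32/47) → index 5
j=7: u_7=451/600 ∈ [35/47, 40/47) → index 7
j=8: u_8=511/600 ∈ [40/47, 43/47) → index 8
j=9: u_9=571/600 ∈ [43/47, 1) → index 9

0 1 1 3 3 5 5 7 8 9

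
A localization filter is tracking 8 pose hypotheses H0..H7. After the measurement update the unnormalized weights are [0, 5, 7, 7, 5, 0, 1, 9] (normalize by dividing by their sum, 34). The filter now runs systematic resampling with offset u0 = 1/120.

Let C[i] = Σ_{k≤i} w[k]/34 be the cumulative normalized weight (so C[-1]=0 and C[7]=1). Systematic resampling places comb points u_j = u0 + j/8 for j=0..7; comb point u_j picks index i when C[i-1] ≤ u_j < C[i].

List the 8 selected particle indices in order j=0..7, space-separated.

C = [0, 5/34, 6/17, 19/34, 12/17, 12/17, 25/34, 1]
j=0: u_0=1/120 ∈ [0, 5/34) → index 1
j=1: u_1=2/15 ∈ [0, 5/34) → index 1
j=2: u_2=31/120 ∈ [5/34, 6/17) → index 2
j=3: u_3=23/60 ∈ [6/17, 19/34) → index 3
j=4: u_4=61/120 ∈ [6/17, 19/34) → index 3
j=5: u_5=19/30 ∈ [19/34, 12/17) → index 4
j=6: u_6=91/120 ∈ [25/34, 1) → index 7
j=7: u_7=53/60 ∈ [25/34, 1) → index 7

1 1 2 3 3 4 7 7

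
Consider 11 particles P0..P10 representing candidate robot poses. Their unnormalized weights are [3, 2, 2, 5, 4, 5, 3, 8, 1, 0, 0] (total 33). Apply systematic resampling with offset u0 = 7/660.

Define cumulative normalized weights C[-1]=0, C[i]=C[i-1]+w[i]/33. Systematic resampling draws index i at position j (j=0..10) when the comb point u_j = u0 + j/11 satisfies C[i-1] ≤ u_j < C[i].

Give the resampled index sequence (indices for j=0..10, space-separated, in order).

C = [1/11, 5/33, 7/33, 4/11, 16/33, 7/11, 8/11, 32/33, 1, 1, 1]
j=0: u_0=7/660 ∈ [0, 1/11) → index 0
j=1: u_1=67/660 ∈ [1/11, 5/33) → index 1
j=2: u_2=127/660 ∈ [5/33, 7/33) → index 2
j=3: u_3=17/60 ∈ [7/33, 4/11) → index 3
j=4: u_4=247/660 ∈ [4/11, 16/33) → index 4
j=5: u_5=307/660 ∈ [4/11, 16/33) → index 4
j=6: u_6=367/660 ∈ [16/33, 7/11) → index 5
j=7: u_7=427/660 ∈ [7/11, 8/11) → index 6
j=8: u_8=487/660 ∈ [8/11, 32/33) → index 7
j=9: u_9=547/660 ∈ [8/11, 32/33) → index 7
j=10: u_10=607/660 ∈ [8/11, 32/33) → index 7

0 1 2 3 4 4 5 6 7 7 7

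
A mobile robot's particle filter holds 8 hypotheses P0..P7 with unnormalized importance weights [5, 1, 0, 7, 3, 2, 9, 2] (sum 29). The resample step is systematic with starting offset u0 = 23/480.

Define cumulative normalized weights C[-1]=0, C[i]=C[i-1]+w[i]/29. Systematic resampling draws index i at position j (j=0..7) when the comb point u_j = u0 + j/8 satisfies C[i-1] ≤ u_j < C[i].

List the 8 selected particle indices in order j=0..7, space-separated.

0 1 3 3 4 6 6 6

C = [5/29, 6/29, 6/29, 13/29, 16/29, 18/29, 27/29, 1]
j=0: u_0=23/480 ∈ [0, 5/29) → index 0
j=1: u_1=83/480 ∈ [5/29, 6/29) → index 1
j=2: u_2=143/480 ∈ [6/29, 13/29) → index 3
j=3: u_3=203/480 ∈ [6/29, 13/29) → index 3
j=4: u_4=263/480 ∈ [13/29, 16/29) → index 4
j=5: u_5=323/480 ∈ [18/29, 27/29) → index 6
j=6: u_6=383/480 ∈ [18/29, 27/29) → index 6
j=7: u_7=443/480 ∈ [18/29, 27/29) → index 6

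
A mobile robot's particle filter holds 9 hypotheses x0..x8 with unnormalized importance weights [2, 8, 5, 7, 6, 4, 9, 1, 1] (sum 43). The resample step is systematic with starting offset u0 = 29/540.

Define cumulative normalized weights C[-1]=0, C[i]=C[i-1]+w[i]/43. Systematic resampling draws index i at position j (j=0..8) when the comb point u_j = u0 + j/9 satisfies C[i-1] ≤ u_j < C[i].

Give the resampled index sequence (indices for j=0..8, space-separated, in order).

1 1 2 3 3 4 5 6 6

C = [2/43, 10/43, 15/43, 22/43, 28/43, 32/43, 41/43, 42/43, 1]
j=0: u_0=29/540 ∈ [2/43, 10/43) → index 1
j=1: u_1=89/540 ∈ [2/43, 10/43) → index 1
j=2: u_2=149/540 ∈ [10/43, 15/43) → index 2
j=3: u_3=209/540 ∈ [15/43, 22/43) → index 3
j=4: u_4=269/540 ∈ [15/43, 22/43) → index 3
j=5: u_5=329/540 ∈ [22/43, 28/43) → index 4
j=6: u_6=389/540 ∈ [28/43, 32/43) → index 5
j=7: u_7=449/540 ∈ [32/43, 41/43) → index 6
j=8: u_8=509/540 ∈ [32/43, 41/43) → index 6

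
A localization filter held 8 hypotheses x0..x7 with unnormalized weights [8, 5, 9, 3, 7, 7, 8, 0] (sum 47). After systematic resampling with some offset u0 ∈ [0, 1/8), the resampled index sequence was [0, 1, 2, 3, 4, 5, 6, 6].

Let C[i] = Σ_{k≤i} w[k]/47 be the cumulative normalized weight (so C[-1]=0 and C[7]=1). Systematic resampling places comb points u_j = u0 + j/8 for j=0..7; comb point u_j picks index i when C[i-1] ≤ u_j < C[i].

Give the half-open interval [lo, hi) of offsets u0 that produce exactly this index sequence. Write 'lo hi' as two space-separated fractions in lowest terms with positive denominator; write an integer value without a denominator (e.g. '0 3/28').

C = [8/47, 13/47, 22/47, 25/47, 32/47, 39/47, 1, 1]
j=0 picked index 0: u0 ∈ [0, 8/47)
j=1 picked index 1: u0 ∈ [17/376, 57/376)
j=2 picked index 2: u0 ∈ [5/188, 41/188)
j=3 picked index 3: u0 ∈ [35/376, 59/376)
j=4 picked index 4: u0 ∈ [3/94, 17/94)
j=5 picked index 5: u0 ∈ [21/376, 77/376)
j=6 picked index 6: u0 ∈ [15/188, 1/4)
j=7 picked index 6: u0 ∈ [-17/376, 1/8)
intersection: [35/376, 1/8)

35/376 1/8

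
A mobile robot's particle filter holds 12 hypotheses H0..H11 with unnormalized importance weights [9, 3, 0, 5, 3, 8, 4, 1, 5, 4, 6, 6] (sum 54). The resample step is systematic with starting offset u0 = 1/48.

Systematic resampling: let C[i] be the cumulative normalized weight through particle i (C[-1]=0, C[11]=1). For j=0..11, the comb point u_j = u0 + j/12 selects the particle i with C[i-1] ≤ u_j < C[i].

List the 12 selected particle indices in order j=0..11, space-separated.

0 0 1 3 4 5 6 7 8 9 10 11

C = [1/6, 2/9, 2/9, 17/54, 10/27, 14/27, 16/27, 11/18, 19/27, 7/9, 8/9, 1]
j=0: u_0=1/48 ∈ [0, 1/6) → index 0
j=1: u_1=5/48 ∈ [0, 1/6) → index 0
j=2: u_2=3/16 ∈ [1/6, 2/9) → index 1
j=3: u_3=13/48 ∈ [2/9, 17/54) → index 3
j=4: u_4=17/48 ∈ [17/54, 10/27) → index 4
j=5: u_5=7/16 ∈ [10/27, 14/27) → index 5
j=6: u_6=25/48 ∈ [14/27, 16/27) → index 6
j=7: u_7=29/48 ∈ [16/27, 11/18) → index 7
j=8: u_8=11/16 ∈ [11/18, 19/27) → index 8
j=9: u_9=37/48 ∈ [19/27, 7/9) → index 9
j=10: u_10=41/48 ∈ [7/9, 8/9) → index 10
j=11: u_11=15/16 ∈ [8/9, 1) → index 11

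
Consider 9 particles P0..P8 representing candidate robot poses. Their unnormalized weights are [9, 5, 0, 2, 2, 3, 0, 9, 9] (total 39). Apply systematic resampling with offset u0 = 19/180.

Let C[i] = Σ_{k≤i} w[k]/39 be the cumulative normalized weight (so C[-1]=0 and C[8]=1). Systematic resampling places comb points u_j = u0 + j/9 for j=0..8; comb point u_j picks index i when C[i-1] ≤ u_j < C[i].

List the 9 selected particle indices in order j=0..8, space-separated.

C = [3/13, 14/39, 14/39, 16/39, 6/13, 7/13, 7/13, 10/13, 1]
j=0: u_0=19/180 ∈ [0, 3/13) → index 0
j=1: u_1=13/60 ∈ [0, 3/13) → index 0
j=2: u_2=59/180 ∈ [3/13, 14/39) → index 1
j=3: u_3=79/180 ∈ [16/39, 6/13) → index 4
j=4: u_4=11/20 ∈ [7/13, 10/13) → index 7
j=5: u_5=119/180 ∈ [7/13, 10/13) → index 7
j=6: u_6=139/180 ∈ [10/13, 1) → index 8
j=7: u_7=53/60 ∈ [10/13, 1) → index 8
j=8: u_8=179/180 ∈ [10/13, 1) → index 8

0 0 1 4 7 7 8 8 8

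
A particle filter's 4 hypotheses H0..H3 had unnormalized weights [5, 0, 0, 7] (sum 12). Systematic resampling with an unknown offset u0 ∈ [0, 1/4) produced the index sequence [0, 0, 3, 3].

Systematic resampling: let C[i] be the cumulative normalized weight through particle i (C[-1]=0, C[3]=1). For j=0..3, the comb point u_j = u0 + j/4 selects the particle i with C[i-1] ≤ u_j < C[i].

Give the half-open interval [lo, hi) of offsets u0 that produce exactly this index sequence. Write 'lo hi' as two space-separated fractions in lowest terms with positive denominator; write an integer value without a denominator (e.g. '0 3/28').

C = [5/12, 5/12, 5/12, 1]
j=0 picked index 0: u0 ∈ [0, 5/12)
j=1 picked index 0: u0 ∈ [-1/4, 1/6)
j=2 picked index 3: u0 ∈ [-1/12, 1/2)
j=3 picked index 3: u0 ∈ [-1/3, 1/4)
intersection: [0, 1/6)

0 1/6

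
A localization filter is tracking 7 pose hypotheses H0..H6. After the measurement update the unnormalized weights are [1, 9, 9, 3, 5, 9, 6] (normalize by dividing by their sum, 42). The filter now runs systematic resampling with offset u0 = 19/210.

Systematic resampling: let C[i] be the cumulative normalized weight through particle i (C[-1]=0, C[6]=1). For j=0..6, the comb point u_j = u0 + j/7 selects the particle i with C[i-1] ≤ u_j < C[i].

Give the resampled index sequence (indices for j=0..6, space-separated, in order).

1 1 2 3 5 5 6

C = [1/42, 5/21, 19/42, 11/21, 9/14, 6/7, 1]
j=0: u_0=19/210 ∈ [1/42, 5/21) → index 1
j=1: u_1=7/30 ∈ [1/42, 5/21) → index 1
j=2: u_2=79/210 ∈ [5/21, 19/42) → index 2
j=3: u_3=109/210 ∈ [19/42, 11/21) → index 3
j=4: u_4=139/210 ∈ [9/14, 6/7) → index 5
j=5: u_5=169/210 ∈ [9/14, 6/7) → index 5
j=6: u_6=199/210 ∈ [6/7, 1) → index 6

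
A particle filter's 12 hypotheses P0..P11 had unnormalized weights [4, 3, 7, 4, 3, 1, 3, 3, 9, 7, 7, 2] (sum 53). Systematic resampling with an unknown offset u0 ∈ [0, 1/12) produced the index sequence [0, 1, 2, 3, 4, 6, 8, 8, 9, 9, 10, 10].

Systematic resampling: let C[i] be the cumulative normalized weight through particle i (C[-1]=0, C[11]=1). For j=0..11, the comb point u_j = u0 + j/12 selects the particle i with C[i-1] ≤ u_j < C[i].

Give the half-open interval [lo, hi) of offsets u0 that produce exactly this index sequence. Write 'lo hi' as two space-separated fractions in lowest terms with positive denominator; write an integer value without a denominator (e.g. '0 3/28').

C = [4/53, 7/53, 14/53, 18/53, 21/53, 22/53, 25/53, 28/53, 37/53, 44/53, 51/53, 1]
j=0 picked index 0: u0 ∈ [0, 4/53)
j=1 picked index 1: u0 ∈ [-5/636, 31/636)
j=2 picked index 2: u0 ∈ [-11/318, 31/318)
j=3 picked index 3: u0 ∈ [3/212, 19/212)
j=4 picked index 4: u0 ∈ [1/159, 10/159)
j=5 picked index 6: u0 ∈ [-1/636, 35/636)
j=6 picked index 8: u0 ∈ [3/106, 21/106)
j=7 picked index 8: u0 ∈ [-35/636, 73/636)
j=8 picked index 9: u0 ∈ [5/159, 26/159)
j=9 picked index 9: u0 ∈ [-11/212, 17/212)
j=10 picked index 10: u0 ∈ [-1/318, 41/318)
j=11 picked index 10: u0 ∈ [-55/636, 29/636)
intersection: [5/159, 29/636)

5/159 29/636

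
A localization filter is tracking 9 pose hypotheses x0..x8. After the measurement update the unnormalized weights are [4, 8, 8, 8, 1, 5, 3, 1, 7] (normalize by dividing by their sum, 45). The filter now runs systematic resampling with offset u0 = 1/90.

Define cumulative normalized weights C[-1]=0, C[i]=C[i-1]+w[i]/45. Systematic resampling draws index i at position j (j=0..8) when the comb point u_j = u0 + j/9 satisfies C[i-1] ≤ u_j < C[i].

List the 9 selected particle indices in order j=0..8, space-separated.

C = [4/45, 4/15, 4/9, 28/45, 29/45, 34/45, 37/45, 38/45, 1]
j=0: u_0=1/90 ∈ [0, 4/45) → index 0
j=1: u_1=11/90 ∈ [4/45, 4/15) → index 1
j=2: u_2=7/30 ∈ [4/45, 4/15) → index 1
j=3: u_3=31/90 ∈ [4/15, 4/9) → index 2
j=4: u_4=41/90 ∈ [4/9, 28/45) → index 3
j=5: u_5=17/30 ∈ [4/9, 28/45) → index 3
j=6: u_6=61/90 ∈ [29/45, 34/45) → index 5
j=7: u_7=71/90 ∈ [34/45, 37/45) → index 6
j=8: u_8=9/10 ∈ [38/45, 1) → index 8

0 1 1 2 3 3 5 6 8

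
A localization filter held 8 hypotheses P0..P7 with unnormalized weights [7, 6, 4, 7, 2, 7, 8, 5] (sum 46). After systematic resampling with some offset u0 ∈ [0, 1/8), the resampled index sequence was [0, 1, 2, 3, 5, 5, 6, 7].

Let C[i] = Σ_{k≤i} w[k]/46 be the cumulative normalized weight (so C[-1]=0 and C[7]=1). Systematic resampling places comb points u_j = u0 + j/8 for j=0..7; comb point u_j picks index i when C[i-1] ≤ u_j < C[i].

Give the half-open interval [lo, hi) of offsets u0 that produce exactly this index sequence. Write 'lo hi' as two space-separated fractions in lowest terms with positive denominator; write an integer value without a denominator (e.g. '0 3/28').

3/46 17/184

C = [7/46, 13/46, 17/46, 12/23, 13/23, 33/46, 41/46, 1]
j=0 picked index 0: u0 ∈ [0, 7/46)
j=1 picked index 1: u0 ∈ [5/184, 29/184)
j=2 picked index 2: u0 ∈ [3/92, 11/92)
j=3 picked index 3: u0 ∈ [-1/184, 27/184)
j=4 picked index 5: u0 ∈ [3/46, 5/23)
j=5 picked index 5: u0 ∈ [-11/184, 17/184)
j=6 picked index 6: u0 ∈ [-3/92, 13/92)
j=7 picked index 7: u0 ∈ [3/184, 1/8)
intersection: [3/46, 17/184)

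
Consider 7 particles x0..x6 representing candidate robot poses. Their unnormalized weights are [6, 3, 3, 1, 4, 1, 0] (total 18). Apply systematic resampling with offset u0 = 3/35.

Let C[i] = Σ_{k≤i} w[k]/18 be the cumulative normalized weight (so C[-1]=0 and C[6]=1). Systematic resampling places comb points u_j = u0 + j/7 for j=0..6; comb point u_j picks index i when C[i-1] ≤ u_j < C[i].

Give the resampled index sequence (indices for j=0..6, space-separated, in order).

0 0 1 2 2 4 4

C = [1/3, 1/2, 2/3, 13/18, 17/18, 1, 1]
j=0: u_0=3/35 ∈ [0, 1/3) → index 0
j=1: u_1=8/35 ∈ [0, 1/3) → index 0
j=2: u_2=13/35 ∈ [1/3, 1/2) → index 1
j=3: u_3=18/35 ∈ [1/2, 2/3) → index 2
j=4: u_4=23/35 ∈ [1/2, 2/3) → index 2
j=5: u_5=4/5 ∈ [13/18, 17/18) → index 4
j=6: u_6=33/35 ∈ [13/18, 17/18) → index 4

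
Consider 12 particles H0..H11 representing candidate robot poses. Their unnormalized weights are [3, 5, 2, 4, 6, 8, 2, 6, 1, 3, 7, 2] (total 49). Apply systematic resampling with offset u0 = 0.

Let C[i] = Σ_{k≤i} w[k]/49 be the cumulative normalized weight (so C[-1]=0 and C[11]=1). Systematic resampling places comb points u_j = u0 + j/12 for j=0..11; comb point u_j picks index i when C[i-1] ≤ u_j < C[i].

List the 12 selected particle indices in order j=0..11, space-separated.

0 1 2 3 4 5 5 6 7 8 10 10

C = [3/49, 8/49, 10/49, 2/7, 20/49, 4/7, 30/49, 36/49, 37/49, 40/49, 47/49, 1]
j=0: u_0=0 ∈ [0, 3/49) → index 0
j=1: u_1=1/12 ∈ [3/49, 8/49) → index 1
j=2: u_2=1/6 ∈ [8/49, 10/49) → index 2
j=3: u_3=1/4 ∈ [10/49, 2/7) → index 3
j=4: u_4=1/3 ∈ [2/7, 20/49) → index 4
j=5: u_5=5/12 ∈ [20/49, 4/7) → index 5
j=6: u_6=1/2 ∈ [20/49, 4/7) → index 5
j=7: u_7=7/12 ∈ [4/7, 30/49) → index 6
j=8: u_8=2/3 ∈ [30/49, 36/49) → index 7
j=9: u_9=3/4 ∈ [36/49, 37/49) → index 8
j=10: u_10=5/6 ∈ [40/49, 47/49) → index 10
j=11: u_11=11/12 ∈ [40/49, 47/49) → index 10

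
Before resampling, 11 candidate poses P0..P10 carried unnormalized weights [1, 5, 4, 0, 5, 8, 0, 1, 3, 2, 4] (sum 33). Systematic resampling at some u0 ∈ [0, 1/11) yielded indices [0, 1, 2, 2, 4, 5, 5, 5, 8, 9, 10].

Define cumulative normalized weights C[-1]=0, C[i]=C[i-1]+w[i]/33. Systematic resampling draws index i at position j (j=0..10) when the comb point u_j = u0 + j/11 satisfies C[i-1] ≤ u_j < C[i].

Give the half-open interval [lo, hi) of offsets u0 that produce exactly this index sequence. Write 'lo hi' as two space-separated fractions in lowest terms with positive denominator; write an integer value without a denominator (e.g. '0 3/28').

0 1/33

C = [1/33, 2/11, 10/33, 10/33, 5/11, 23/33, 23/33, 8/11, 9/11, 29/33, 1]
j=0 picked index 0: u0 ∈ [0, 1/33)
j=1 picked index 1: u0 ∈ [-2/33, 1/11)
j=2 picked index 2: u0 ∈ [0, 4/33)
j=3 picked index 2: u0 ∈ [-1/11, 1/33)
j=4 picked index 4: u0 ∈ [-2/33, 1/11)
j=5 picked index 5: u0 ∈ [0, 8/33)
j=6 picked index 5: u0 ∈ [-1/11, 5/33)
j=7 picked index 5: u0 ∈ [-2/11, 2/33)
j=8 picked index 8: u0 ∈ [0, 1/11)
j=9 picked index 9: u0 ∈ [0, 2/33)
j=10 picked index 10: u0 ∈ [-1/33, 1/11)
intersection: [0, 1/33)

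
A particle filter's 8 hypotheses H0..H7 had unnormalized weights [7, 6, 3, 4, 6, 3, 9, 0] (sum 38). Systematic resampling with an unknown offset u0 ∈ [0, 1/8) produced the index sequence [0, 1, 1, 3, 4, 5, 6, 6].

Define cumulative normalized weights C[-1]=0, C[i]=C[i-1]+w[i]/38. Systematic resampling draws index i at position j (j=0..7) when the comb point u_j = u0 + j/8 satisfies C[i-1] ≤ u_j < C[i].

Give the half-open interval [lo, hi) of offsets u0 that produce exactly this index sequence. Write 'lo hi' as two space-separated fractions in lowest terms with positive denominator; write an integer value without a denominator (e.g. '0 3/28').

9/152 7/76

C = [7/38, 13/38, 8/19, 10/19, 13/19, 29/38, 1, 1]
j=0 picked index 0: u0 ∈ [0, 7/38)
j=1 picked index 1: u0 ∈ [9/152, 33/152)
j=2 picked index 1: u0 ∈ [-5/76, 7/76)
j=3 picked index 3: u0 ∈ [7/152, 23/152)
j=4 picked index 4: u0 ∈ [1/38, 7/38)
j=5 picked index 5: u0 ∈ [9/152, 21/152)
j=6 picked index 6: u0 ∈ [1/76, 1/4)
j=7 picked index 6: u0 ∈ [-17/152, 1/8)
intersection: [9/152, 7/76)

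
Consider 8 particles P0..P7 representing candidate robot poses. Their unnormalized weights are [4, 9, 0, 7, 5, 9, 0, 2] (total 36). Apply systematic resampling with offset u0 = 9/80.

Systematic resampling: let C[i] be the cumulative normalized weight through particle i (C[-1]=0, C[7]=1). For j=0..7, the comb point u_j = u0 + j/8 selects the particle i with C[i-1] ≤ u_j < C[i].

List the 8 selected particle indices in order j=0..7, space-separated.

1 1 3 3 4 5 5 7

C = [1/9, 13/36, 13/36, 5/9, 25/36, 17/18, 17/18, 1]
j=0: u_0=9/80 ∈ [1/9, 13/36) → index 1
j=1: u_1=19/80 ∈ [1/9, 13/36) → index 1
j=2: u_2=29/80 ∈ [13/36, 5/9) → index 3
j=3: u_3=39/80 ∈ [13/36, 5/9) → index 3
j=4: u_4=49/80 ∈ [5/9, 25/36) → index 4
j=5: u_5=59/80 ∈ [25/36, 17/18) → index 5
j=6: u_6=69/80 ∈ [25/36, 17/18) → index 5
j=7: u_7=79/80 ∈ [17/18, 1) → index 7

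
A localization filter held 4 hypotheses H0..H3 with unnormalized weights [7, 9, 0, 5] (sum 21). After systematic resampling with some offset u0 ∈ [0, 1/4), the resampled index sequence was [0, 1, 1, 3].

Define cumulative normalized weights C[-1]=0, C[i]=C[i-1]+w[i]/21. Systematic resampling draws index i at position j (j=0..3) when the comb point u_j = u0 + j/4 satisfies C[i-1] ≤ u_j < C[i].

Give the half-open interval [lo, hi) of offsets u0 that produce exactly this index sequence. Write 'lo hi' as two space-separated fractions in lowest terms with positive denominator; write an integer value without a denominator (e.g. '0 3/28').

1/12 1/4

C = [1/3, 16/21, 16/21, 1]
j=0 picked index 0: u0 ∈ [0, 1/3)
j=1 picked index 1: u0 ∈ [1/12, 43/84)
j=2 picked index 1: u0 ∈ [-1/6, 11/42)
j=3 picked index 3: u0 ∈ [1/84, 1/4)
intersection: [1/12, 1/4)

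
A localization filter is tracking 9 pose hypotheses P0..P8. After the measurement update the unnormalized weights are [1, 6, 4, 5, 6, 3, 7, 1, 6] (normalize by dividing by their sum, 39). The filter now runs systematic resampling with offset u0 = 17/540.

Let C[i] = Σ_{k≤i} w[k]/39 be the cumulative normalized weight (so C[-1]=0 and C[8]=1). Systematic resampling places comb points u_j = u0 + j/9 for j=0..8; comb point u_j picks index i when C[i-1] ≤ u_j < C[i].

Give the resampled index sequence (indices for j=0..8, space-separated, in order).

C = [1/39, 7/39, 11/39, 16/39, 22/39, 25/39, 32/39, 11/13, 1]
j=0: u_0=17/540 ∈ [1/39, 7/39) → index 1
j=1: u_1=77/540 ∈ [1/39, 7/39) → index 1
j=2: u_2=137/540 ∈ [7/39, 11/39) → index 2
j=3: u_3=197/540 ∈ [11/39, 16/39) → index 3
j=4: u_4=257/540 ∈ [16/39, 22/39) → index 4
j=5: u_5=317/540 ∈ [22/39, 25/39) → index 5
j=6: u_6=377/540 ∈ [25/39, 32/39) → index 6
j=7: u_7=437/540 ∈ [25/39, 32/39) → index 6
j=8: u_8=497/540 ∈ [11/13, 1) → index 8

1 1 2 3 4 5 6 6 8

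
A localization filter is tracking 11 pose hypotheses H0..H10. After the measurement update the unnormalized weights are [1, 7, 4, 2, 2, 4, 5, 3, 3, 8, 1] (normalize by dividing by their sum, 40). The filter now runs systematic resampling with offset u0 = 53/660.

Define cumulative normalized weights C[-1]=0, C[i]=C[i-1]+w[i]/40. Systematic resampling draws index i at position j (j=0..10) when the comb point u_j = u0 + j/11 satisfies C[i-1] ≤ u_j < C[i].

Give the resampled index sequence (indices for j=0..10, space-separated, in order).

C = [1/40, 1/5, 3/10, 7/20, 2/5, 1/2, 5/8, 7/10, 31/40, 39/40, 1]
j=0: u_0=53/660 ∈ [1/40, 1/5) → index 1
j=1: u_1=113/660 ∈ [1/40, 1/5) → index 1
j=2: u_2=173/660 ∈ [1/5, 3/10) → index 2
j=3: u_3=233/660 ∈ [7/20, 2/5) → index 4
j=4: u_4=293/660 ∈ [2/5, 1/2) → index 5
j=5: u_5=353/660 ∈ [1/2, 5/8) → index 6
j=6: u_6=413/660 ∈ [5/8, 7/10) → index 7
j=7: u_7=43/60 ∈ [7/10, 31/40) → index 8
j=8: u_8=533/660 ∈ [31/40, 39/40) → index 9
j=9: u_9=593/660 ∈ [31/40, 39/40) → index 9
j=10: u_10=653/660 ∈ [39/40, 1) → index 10

1 1 2 4 5 6 7 8 9 9 10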